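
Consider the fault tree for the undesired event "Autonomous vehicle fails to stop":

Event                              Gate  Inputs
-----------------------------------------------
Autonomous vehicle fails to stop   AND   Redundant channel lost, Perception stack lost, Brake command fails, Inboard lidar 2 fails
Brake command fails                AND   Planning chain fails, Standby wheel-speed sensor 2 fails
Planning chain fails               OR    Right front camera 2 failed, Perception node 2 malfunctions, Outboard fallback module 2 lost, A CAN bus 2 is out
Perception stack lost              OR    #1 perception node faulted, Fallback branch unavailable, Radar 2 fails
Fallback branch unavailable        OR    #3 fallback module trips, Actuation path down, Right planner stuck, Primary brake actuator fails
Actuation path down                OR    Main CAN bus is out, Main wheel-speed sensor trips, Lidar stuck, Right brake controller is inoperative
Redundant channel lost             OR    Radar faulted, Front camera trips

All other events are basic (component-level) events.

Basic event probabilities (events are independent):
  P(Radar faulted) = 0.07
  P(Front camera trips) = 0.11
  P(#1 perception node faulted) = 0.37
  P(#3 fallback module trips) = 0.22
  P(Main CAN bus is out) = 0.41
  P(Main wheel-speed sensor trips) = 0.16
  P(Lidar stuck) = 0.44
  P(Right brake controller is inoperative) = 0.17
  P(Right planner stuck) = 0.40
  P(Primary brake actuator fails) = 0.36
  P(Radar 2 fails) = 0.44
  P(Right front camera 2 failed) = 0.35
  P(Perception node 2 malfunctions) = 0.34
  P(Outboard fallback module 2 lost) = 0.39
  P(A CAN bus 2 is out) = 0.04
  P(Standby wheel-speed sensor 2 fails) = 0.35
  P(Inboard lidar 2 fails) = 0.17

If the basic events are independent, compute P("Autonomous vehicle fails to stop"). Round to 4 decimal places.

0.0075

P(Redundant channel lost) [OR] = 1 − (1−0.07) × (1−0.11) = 0.172300
P(Actuation path down) [OR] = 1 − (1−0.41) × (1−0.16) × (1−0.44) × (1−0.17) = 0.769645
P(Fallback branch unavailable) [OR] = 1 − (1−0.22) × (1−0.769645) × (1−0.40) × (1−0.36) = 0.931004
P(Perception stack lost) [OR] = 1 − (1−0.37) × (1−0.931004) × (1−0.44) = 0.975658
P(Planning chain fails) [OR] = 1 − (1−0.35) × (1−0.34) × (1−0.39) × (1−0.04) = 0.748778
P(Brake command fails) [AND] = 0.748778 × 0.35 = 0.262072
P(Autonomous vehicle fails to stop) [AND] = 0.172300 × 0.975658 × 0.262072 × 0.17 = 0.007489
Rounded to 4 decimal places: P(Autonomous vehicle fails to stop) ≈ 0.0075.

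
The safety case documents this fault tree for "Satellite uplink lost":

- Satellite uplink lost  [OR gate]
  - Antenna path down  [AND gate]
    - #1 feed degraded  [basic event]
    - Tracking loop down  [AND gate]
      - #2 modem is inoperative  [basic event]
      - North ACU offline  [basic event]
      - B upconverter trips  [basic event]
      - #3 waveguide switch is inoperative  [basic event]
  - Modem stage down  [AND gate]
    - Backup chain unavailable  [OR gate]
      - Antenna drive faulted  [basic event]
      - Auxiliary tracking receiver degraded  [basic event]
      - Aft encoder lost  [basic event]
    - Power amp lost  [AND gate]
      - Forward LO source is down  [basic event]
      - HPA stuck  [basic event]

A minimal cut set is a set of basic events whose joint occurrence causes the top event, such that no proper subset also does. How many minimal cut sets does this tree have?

Tracking loop down [AND]: one cut set from each child combined → 1 × 1 × 1 × 1 = 1 cut set(s).
Antenna path down [AND]: one cut set from each child combined → 1 × 1 = 1 cut set(s).
Backup chain unavailable [OR]: union of children's cut sets → 3 cut set(s).
Power amp lost [AND]: one cut set from each child combined → 1 × 1 = 1 cut set(s).
Modem stage down [AND]: one cut set from each child combined → 3 × 1 = 3 cut set(s).
Satellite uplink lost [OR]: union of children's cut sets → 4 cut set(s).
Minimal cut sets: {#1 feed degraded, #2 modem is inoperative, #3 waveguide switch is inoperative, B upconverter trips, North ACU offline}; {Antenna drive faulted, Forward LO source is down, HPA stuck}; {Auxiliary tracking receiver degraded, Forward LO source is down, HPA stuck}; {Aft encoder lost, Forward LO source is down, HPA stuck}.

4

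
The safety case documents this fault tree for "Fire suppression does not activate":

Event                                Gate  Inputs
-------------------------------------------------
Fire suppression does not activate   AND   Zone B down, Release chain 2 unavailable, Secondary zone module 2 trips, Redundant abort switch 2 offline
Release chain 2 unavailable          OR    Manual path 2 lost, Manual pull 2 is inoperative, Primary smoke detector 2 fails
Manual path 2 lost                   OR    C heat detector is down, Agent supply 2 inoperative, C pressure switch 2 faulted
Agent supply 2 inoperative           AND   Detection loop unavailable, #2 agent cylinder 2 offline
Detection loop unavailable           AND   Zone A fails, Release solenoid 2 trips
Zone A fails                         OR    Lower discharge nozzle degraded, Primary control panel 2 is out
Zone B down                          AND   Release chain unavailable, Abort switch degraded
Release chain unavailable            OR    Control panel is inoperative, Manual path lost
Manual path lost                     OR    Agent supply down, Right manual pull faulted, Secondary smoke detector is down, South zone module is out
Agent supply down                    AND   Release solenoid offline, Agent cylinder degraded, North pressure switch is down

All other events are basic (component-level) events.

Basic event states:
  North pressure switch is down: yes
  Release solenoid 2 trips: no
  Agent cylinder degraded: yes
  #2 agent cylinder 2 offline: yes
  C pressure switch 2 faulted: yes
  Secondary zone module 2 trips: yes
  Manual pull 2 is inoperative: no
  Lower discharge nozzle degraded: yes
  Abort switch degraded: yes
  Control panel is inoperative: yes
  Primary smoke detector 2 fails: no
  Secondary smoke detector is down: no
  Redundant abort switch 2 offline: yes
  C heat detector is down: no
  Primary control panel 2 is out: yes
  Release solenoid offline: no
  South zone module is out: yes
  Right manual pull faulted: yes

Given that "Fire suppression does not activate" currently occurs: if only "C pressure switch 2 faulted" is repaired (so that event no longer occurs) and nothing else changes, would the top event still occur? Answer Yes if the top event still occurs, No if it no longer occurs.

No

Counterfactual: set "C pressure switch 2 faulted" to not occurred.
Agent supply down [AND]: Release solenoid offline=not, Agent cylinder degraded=occurs, North pressure switch is down=occurs → not all inputs occur → does not occur.
Manual path lost [OR]: Agent supply down=not, Right manual pull faulted=occurs, Secondary smoke detector is down=not, South zone module is out=occurs → at least one input occurs → occurs.
Release chain unavailable [OR]: Control panel is inoperative=occurs, Manual path lost=occurs → at least one input occurs → occurs.
Zone B down [AND]: Release chain unavailable=occurs, Abort switch degraded=occurs → all inputs occur → occurs.
Zone A fails [OR]: Lower discharge nozzle degraded=occurs, Primary control panel 2 is out=occurs → at least one input occurs → occurs.
Detection loop unavailable [AND]: Zone A fails=occurs, Release solenoid 2 trips=not → not all inputs occur → does not occur.
Agent supply 2 inoperative [AND]: Detection loop unavailable=not, #2 agent cylinder 2 offline=occurs → not all inputs occur → does not occur.
Manual path 2 lost [OR]: C heat detector is down=not, Agent supply 2 inoperative=not, C pressure switch 2 faulted=not → no input occurs → does not occur.
Release chain 2 unavailable [OR]: Manual path 2 lost=not, Manual pull 2 is inoperative=not, Primary smoke detector 2 fails=not → no input occurs → does not occur.
Fire suppression does not activate [AND]: Zone B down=occurs, Release chain 2 unavailable=not, Secondary zone module 2 trips=occurs, Redundant abort switch 2 offline=occurs → not all inputs occur → does not occur.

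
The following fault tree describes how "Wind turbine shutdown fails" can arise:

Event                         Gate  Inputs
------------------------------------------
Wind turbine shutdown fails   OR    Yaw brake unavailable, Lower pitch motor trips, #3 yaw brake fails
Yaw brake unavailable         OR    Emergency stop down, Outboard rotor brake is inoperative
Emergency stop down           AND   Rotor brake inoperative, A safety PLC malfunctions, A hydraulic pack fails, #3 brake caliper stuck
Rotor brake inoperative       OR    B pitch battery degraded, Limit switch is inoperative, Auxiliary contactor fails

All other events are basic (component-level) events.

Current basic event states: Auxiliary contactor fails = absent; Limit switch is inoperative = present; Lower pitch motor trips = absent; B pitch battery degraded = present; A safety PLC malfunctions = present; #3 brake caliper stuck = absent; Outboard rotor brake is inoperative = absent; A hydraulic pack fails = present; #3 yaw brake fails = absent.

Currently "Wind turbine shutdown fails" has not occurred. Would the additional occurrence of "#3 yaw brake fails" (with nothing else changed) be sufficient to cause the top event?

Yes

Counterfactual: set "#3 yaw brake fails" to occurred.
Rotor brake inoperative [OR]: B pitch battery degraded=occurs, Limit switch is inoperative=occurs, Auxiliary contactor fails=not → at least one input occurs → occurs.
Emergency stop down [AND]: Rotor brake inoperative=occurs, A safety PLC malfunctions=occurs, A hydraulic pack fails=occurs, #3 brake caliper stuck=not → not all inputs occur → does not occur.
Yaw brake unavailable [OR]: Emergency stop down=not, Outboard rotor brake is inoperative=not → no input occurs → does not occur.
Wind turbine shutdown fails [OR]: Yaw brake unavailable=not, Lower pitch motor trips=not, #3 yaw brake fails=occurs → at least one input occurs → occurs.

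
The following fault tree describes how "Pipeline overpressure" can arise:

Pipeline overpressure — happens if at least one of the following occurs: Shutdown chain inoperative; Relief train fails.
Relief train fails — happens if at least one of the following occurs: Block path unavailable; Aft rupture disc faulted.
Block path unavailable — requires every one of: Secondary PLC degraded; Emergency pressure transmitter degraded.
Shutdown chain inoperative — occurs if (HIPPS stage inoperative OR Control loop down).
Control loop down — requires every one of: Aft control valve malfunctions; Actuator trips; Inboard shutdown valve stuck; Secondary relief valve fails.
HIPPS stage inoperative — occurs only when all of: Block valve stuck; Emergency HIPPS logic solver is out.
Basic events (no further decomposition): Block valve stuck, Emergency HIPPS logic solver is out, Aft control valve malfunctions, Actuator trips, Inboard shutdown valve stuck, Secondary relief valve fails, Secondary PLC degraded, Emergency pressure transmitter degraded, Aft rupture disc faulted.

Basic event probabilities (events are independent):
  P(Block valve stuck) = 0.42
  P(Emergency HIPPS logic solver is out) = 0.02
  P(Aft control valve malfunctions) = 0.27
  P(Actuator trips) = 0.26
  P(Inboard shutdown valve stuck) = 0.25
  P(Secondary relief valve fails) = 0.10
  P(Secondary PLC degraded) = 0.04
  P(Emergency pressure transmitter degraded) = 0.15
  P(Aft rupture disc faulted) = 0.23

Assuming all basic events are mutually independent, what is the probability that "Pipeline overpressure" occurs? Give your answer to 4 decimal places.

P(HIPPS stage inoperative) [AND] = 0.42 × 0.02 = 0.008400
P(Control loop down) [AND] = 0.27 × 0.26 × 0.25 × 0.10 = 0.001755
P(Shutdown chain inoperative) [OR] = 1 − (1−0.008400) × (1−0.001755) = 0.010140
P(Block path unavailable) [AND] = 0.04 × 0.15 = 0.006000
P(Relief train fails) [OR] = 1 − (1−0.006000) × (1−0.23) = 0.234620
P(Pipeline overpressure) [OR] = 1 − (1−0.010140) × (1−0.234620) = 0.242381
Rounded to 4 decimal places: P(Pipeline overpressure) ≈ 0.2424.

0.2424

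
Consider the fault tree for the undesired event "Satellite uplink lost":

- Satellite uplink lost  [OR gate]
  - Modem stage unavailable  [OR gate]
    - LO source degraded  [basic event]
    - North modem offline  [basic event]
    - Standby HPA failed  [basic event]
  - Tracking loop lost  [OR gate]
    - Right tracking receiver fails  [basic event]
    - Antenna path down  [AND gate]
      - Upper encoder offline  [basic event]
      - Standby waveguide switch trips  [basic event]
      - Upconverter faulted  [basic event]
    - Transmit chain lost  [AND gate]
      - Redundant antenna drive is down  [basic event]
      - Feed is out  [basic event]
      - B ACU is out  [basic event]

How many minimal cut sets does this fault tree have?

6

Modem stage unavailable [OR]: union of children's cut sets → 3 cut set(s).
Antenna path down [AND]: one cut set from each child combined → 1 × 1 × 1 = 1 cut set(s).
Transmit chain lost [AND]: one cut set from each child combined → 1 × 1 × 1 = 1 cut set(s).
Tracking loop lost [OR]: union of children's cut sets → 3 cut set(s).
Satellite uplink lost [OR]: union of children's cut sets → 6 cut set(s).
Minimal cut sets: {LO source degraded}; {North modem offline}; {Standby HPA failed}; {Right tracking receiver fails}; {Standby waveguide switch trips, Upconverter faulted, Upper encoder offline}; {B ACU is out, Feed is out, Redundant antenna drive is down}.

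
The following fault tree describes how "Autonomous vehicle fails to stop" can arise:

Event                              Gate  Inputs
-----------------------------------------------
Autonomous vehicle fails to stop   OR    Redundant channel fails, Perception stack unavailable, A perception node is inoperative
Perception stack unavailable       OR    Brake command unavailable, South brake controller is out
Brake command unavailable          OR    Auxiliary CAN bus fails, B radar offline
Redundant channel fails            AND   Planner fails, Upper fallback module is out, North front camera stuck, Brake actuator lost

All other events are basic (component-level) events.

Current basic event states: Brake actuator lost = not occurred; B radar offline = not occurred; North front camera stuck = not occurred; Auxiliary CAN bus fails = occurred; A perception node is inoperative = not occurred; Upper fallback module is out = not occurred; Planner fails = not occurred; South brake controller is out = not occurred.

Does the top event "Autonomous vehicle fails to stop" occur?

Yes

Redundant channel fails [AND]: Planner fails=not, Upper fallback module is out=not, North front camera stuck=not, Brake actuator lost=not → not all inputs occur → does not occur.
Brake command unavailable [OR]: Auxiliary CAN bus fails=occurs, B radar offline=not → at least one input occurs → occurs.
Perception stack unavailable [OR]: Brake command unavailable=occurs, South brake controller is out=not → at least one input occurs → occurs.
Autonomous vehicle fails to stop [OR]: Redundant channel fails=not, Perception stack unavailable=occurs, A perception node is inoperative=not → at least one input occurs → occurs.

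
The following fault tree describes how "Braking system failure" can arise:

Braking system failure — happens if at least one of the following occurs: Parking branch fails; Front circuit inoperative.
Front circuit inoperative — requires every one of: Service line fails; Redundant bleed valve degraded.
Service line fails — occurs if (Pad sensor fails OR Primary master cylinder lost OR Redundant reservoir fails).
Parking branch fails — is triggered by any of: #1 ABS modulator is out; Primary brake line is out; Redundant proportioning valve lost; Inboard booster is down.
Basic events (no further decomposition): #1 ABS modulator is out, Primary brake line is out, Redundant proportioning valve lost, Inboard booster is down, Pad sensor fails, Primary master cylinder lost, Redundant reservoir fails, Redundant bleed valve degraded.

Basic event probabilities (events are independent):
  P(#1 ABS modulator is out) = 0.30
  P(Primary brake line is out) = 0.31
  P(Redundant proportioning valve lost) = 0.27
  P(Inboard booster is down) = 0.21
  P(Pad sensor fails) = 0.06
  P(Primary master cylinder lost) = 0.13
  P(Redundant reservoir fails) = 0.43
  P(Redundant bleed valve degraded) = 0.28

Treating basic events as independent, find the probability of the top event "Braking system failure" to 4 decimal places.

0.7631

P(Parking branch fails) [OR] = 1 − (1−0.30) × (1−0.31) × (1−0.27) × (1−0.21) = 0.721454
P(Service line fails) [OR] = 1 − (1−0.06) × (1−0.13) × (1−0.43) = 0.533854
P(Front circuit inoperative) [AND] = 0.533854 × 0.28 = 0.149479
P(Braking system failure) [OR] = 1 − (1−0.721454) × (1−0.149479) = 0.763091
Rounded to 4 decimal places: P(Braking system failure) ≈ 0.7631.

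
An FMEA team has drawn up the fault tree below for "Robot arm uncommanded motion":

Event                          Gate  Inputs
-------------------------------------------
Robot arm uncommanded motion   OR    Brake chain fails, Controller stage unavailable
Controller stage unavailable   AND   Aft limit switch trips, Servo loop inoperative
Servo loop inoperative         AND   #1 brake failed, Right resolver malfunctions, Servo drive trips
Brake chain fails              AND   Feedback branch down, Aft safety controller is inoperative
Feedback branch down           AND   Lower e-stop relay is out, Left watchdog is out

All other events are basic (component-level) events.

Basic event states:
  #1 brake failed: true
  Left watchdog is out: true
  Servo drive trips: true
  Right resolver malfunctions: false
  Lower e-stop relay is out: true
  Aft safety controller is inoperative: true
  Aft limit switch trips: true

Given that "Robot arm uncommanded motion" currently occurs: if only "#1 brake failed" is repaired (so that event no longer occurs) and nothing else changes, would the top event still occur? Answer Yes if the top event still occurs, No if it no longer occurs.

Counterfactual: set "#1 brake failed" to not occurred.
Feedback branch down [AND]: Lower e-stop relay is out=occurs, Left watchdog is out=occurs → all inputs occur → occurs.
Brake chain fails [AND]: Feedback branch down=occurs, Aft safety controller is inoperative=occurs → all inputs occur → occurs.
Servo loop inoperative [AND]: #1 brake failed=not, Right resolver malfunctions=not, Servo drive trips=occurs → not all inputs occur → does not occur.
Controller stage unavailable [AND]: Aft limit switch trips=occurs, Servo loop inoperative=not → not all inputs occur → does not occur.
Robot arm uncommanded motion [OR]: Brake chain fails=occurs, Controller stage unavailable=not → at least one input occurs → occurs.

Yes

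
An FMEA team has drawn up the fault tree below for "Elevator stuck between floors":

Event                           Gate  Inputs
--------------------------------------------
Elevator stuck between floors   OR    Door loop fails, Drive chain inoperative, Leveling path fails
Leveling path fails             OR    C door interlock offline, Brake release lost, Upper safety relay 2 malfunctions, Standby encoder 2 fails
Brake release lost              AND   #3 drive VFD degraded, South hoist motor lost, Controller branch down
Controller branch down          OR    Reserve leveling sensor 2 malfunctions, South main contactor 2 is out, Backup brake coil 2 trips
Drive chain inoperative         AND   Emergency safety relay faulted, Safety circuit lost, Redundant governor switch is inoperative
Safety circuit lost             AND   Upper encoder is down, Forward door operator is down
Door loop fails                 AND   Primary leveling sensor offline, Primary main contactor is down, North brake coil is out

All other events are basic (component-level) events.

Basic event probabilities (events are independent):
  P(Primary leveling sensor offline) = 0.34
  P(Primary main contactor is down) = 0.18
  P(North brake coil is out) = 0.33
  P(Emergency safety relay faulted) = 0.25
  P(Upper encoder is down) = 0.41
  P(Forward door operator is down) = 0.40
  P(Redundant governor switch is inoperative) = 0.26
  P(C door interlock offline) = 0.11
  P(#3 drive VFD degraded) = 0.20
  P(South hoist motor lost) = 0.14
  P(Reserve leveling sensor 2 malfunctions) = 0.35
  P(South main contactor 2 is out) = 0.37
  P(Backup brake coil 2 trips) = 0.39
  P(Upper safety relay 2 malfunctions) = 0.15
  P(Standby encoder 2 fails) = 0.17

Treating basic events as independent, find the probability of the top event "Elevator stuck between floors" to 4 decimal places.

P(Door loop fails) [AND] = 0.34 × 0.18 × 0.33 = 0.020196
P(Safety circuit lost) [AND] = 0.41 × 0.40 = 0.164000
P(Drive chain inoperative) [AND] = 0.25 × 0.164000 × 0.26 = 0.010660
P(Controller branch down) [OR] = 1 − (1−0.35) × (1−0.37) × (1−0.39) = 0.750205
P(Brake release lost) [AND] = 0.20 × 0.14 × 0.750205 = 0.021006
P(Leveling path fails) [OR] = 1 − (1−0.11) × (1−0.021006) × (1−0.15) × (1−0.17) = 0.385295
P(Elevator stuck between floors) [OR] = 1 − (1−0.020196) × (1−0.010660) × (1−0.385295) = 0.404130
Rounded to 4 decimal places: P(Elevator stuck between floors) ≈ 0.4041.

0.4041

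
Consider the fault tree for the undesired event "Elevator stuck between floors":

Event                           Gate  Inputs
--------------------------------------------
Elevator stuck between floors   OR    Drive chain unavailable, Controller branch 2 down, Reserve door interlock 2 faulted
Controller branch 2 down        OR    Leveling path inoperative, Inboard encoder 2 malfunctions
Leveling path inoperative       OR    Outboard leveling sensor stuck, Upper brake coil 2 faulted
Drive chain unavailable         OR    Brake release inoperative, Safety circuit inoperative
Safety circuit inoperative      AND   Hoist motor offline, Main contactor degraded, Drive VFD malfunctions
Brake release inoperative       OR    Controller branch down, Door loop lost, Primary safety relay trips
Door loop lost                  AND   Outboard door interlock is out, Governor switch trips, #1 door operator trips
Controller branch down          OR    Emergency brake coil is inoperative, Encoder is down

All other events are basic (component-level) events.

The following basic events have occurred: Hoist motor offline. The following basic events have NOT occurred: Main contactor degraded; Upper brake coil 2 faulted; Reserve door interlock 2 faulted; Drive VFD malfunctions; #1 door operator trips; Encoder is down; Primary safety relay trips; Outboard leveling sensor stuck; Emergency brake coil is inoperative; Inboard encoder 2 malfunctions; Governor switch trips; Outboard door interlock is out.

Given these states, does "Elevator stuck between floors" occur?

No

Controller branch down [OR]: Emergency brake coil is inoperative=not, Encoder is down=not → no input occurs → does not occur.
Door loop lost [AND]: Outboard door interlock is out=not, Governor switch trips=not, #1 door operator trips=not → not all inputs occur → does not occur.
Brake release inoperative [OR]: Controller branch down=not, Door loop lost=not, Primary safety relay trips=not → no input occurs → does not occur.
Safety circuit inoperative [AND]: Hoist motor offline=occurs, Main contactor degraded=not, Drive VFD malfunctions=not → not all inputs occur → does not occur.
Drive chain unavailable [OR]: Brake release inoperative=not, Safety circuit inoperative=not → no input occurs → does not occur.
Leveling path inoperative [OR]: Outboard leveling sensor stuck=not, Upper brake coil 2 faulted=not → no input occurs → does not occur.
Controller branch 2 down [OR]: Leveling path inoperative=not, Inboard encoder 2 malfunctions=not → no input occurs → does not occur.
Elevator stuck between floors [OR]: Drive chain unavailable=not, Controller branch 2 down=not, Reserve door interlock 2 faulted=not → no input occurs → does not occur.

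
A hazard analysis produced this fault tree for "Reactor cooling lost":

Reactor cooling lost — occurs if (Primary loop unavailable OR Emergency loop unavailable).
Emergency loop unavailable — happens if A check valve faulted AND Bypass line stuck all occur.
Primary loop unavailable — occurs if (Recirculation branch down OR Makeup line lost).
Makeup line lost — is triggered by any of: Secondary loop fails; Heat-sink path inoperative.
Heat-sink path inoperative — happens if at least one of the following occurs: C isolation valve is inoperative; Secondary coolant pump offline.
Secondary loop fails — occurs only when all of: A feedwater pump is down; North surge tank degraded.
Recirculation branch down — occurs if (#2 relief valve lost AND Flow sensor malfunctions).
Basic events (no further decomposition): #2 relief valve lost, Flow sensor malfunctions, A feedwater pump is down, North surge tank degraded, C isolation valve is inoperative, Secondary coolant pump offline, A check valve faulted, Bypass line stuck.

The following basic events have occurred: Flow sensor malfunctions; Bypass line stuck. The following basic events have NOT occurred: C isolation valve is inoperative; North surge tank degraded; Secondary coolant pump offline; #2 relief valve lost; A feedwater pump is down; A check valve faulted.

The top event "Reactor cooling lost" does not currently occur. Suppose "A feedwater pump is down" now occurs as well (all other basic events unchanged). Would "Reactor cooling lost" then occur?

Counterfactual: set "A feedwater pump is down" to occurred.
Recirculation branch down [AND]: #2 relief valve lost=not, Flow sensor malfunctions=occurs → not all inputs occur → does not occur.
Secondary loop fails [AND]: A feedwater pump is down=occurs, North surge tank degraded=not → not all inputs occur → does not occur.
Heat-sink path inoperative [OR]: C isolation valve is inoperative=not, Secondary coolant pump offline=not → no input occurs → does not occur.
Makeup line lost [OR]: Secondary loop fails=not, Heat-sink path inoperative=not → no input occurs → does not occur.
Primary loop unavailable [OR]: Recirculation branch down=not, Makeup line lost=not → no input occurs → does not occur.
Emergency loop unavailable [AND]: A check valve faulted=not, Bypass line stuck=occurs → not all inputs occur → does not occur.
Reactor cooling lost [OR]: Primary loop unavailable=not, Emergency loop unavailable=not → no input occurs → does not occur.

No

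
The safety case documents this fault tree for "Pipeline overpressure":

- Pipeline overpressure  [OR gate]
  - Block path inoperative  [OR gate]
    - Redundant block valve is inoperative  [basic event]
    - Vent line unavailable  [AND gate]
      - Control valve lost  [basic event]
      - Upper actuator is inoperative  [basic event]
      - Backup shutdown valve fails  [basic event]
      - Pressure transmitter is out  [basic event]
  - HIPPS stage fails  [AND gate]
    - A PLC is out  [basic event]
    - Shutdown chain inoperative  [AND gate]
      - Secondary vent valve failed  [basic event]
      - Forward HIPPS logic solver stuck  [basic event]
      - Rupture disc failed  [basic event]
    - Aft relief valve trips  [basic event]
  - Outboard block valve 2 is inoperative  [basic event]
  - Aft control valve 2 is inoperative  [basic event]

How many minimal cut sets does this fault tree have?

5

Vent line unavailable [AND]: one cut set from each child combined → 1 × 1 × 1 × 1 = 1 cut set(s).
Block path inoperative [OR]: union of children's cut sets → 2 cut set(s).
Shutdown chain inoperative [AND]: one cut set from each child combined → 1 × 1 × 1 = 1 cut set(s).
HIPPS stage fails [AND]: one cut set from each child combined → 1 × 1 × 1 = 1 cut set(s).
Pipeline overpressure [OR]: union of children's cut sets → 5 cut set(s).
Minimal cut sets: {Redundant block valve is inoperative}; {Backup shutdown valve fails, Control valve lost, Pressure transmitter is out, Upper actuator is inoperative}; {A PLC is out, Aft relief valve trips, Forward HIPPS logic solver stuck, Rupture disc failed, Secondary vent valve failed}; {Outboard block valve 2 is inoperative}; {Aft control valve 2 is inoperative}.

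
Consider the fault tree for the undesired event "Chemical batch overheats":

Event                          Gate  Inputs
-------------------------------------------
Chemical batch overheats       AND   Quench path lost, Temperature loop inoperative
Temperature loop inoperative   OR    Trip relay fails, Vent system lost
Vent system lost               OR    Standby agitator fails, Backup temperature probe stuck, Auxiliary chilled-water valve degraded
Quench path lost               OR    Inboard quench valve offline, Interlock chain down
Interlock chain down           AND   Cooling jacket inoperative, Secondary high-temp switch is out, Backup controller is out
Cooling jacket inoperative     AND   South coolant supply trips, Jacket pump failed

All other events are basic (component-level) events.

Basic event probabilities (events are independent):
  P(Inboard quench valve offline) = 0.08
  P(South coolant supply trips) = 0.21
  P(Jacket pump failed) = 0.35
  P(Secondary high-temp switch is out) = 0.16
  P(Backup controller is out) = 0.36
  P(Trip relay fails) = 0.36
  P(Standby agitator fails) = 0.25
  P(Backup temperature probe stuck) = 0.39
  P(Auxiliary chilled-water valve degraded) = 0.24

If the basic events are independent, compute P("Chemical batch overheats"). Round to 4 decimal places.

P(Cooling jacket inoperative) [AND] = 0.21 × 0.35 = 0.073500
P(Interlock chain down) [AND] = 0.073500 × 0.16 × 0.36 = 0.004234
P(Quench path lost) [OR] = 1 − (1−0.08) × (1−0.004234) = 0.083895
P(Vent system lost) [OR] = 1 − (1−0.25) × (1−0.39) × (1−0.24) = 0.652300
P(Temperature loop inoperative) [OR] = 1 − (1−0.36) × (1−0.652300) = 0.777472
P(Chemical batch overheats) [AND] = 0.083895 × 0.777472 = 0.065226
Rounded to 4 decimal places: P(Chemical batch overheats) ≈ 0.0652.

0.0652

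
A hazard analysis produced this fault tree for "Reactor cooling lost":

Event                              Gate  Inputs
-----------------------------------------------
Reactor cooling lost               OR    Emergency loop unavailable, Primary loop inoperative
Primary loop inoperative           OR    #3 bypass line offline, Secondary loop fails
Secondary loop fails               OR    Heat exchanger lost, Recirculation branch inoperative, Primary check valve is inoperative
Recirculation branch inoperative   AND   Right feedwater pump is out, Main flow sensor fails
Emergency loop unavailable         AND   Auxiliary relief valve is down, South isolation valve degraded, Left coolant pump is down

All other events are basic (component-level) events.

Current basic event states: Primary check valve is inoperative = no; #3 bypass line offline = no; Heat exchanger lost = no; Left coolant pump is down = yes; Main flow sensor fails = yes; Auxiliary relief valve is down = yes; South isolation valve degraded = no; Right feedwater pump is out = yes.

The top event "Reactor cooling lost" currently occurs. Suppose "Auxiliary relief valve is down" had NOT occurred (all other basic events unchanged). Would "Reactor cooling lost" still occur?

Counterfactual: set "Auxiliary relief valve is down" to not occurred.
Emergency loop unavailable [AND]: Auxiliary relief valve is down=not, South isolation valve degraded=not, Left coolant pump is down=occurs → not all inputs occur → does not occur.
Recirculation branch inoperative [AND]: Right feedwater pump is out=occurs, Main flow sensor fails=occurs → all inputs occur → occurs.
Secondary loop fails [OR]: Heat exchanger lost=not, Recirculation branch inoperative=occurs, Primary check valve is inoperative=not → at least one input occurs → occurs.
Primary loop inoperative [OR]: #3 bypass line offline=not, Secondary loop fails=occurs → at least one input occurs → occurs.
Reactor cooling lost [OR]: Emergency loop unavailable=not, Primary loop inoperative=occurs → at least one input occurs → occurs.

Yes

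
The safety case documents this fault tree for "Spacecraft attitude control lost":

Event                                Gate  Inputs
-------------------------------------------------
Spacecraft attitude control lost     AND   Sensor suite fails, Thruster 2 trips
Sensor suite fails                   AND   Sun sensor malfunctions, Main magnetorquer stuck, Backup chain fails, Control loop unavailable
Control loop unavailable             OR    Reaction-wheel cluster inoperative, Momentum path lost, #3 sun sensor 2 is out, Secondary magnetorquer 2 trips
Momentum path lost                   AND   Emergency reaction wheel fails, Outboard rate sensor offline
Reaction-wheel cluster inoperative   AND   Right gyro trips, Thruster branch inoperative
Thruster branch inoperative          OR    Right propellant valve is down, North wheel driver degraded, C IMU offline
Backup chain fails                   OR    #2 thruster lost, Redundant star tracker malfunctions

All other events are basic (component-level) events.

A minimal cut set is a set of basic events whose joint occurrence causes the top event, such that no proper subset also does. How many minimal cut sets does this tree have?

Backup chain fails [OR]: union of children's cut sets → 2 cut set(s).
Thruster branch inoperative [OR]: union of children's cut sets → 3 cut set(s).
Reaction-wheel cluster inoperative [AND]: one cut set from each child combined → 1 × 3 = 3 cut set(s).
Momentum path lost [AND]: one cut set from each child combined → 1 × 1 = 1 cut set(s).
Control loop unavailable [OR]: union of children's cut sets → 6 cut set(s).
Sensor suite fails [AND]: one cut set from each child combined → 1 × 1 × 2 × 6 = 12 cut set(s).
Spacecraft attitude control lost [AND]: one cut set from each child combined → 12 × 1 = 12 cut set(s).

12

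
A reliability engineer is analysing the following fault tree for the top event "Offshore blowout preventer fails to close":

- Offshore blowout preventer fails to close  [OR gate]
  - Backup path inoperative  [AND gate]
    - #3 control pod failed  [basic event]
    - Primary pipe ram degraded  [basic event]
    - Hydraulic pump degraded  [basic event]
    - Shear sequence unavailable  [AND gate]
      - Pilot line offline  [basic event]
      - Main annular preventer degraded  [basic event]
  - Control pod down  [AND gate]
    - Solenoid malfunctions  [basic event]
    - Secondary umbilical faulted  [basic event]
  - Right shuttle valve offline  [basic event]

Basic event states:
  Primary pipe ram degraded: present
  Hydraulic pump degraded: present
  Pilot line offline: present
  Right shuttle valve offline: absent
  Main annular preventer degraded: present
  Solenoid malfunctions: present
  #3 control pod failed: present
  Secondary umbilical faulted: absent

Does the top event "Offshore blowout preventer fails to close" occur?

Yes

Shear sequence unavailable [AND]: Pilot line offline=occurs, Main annular preventer degraded=occurs → all inputs occur → occurs.
Backup path inoperative [AND]: #3 control pod failed=occurs, Primary pipe ram degraded=occurs, Hydraulic pump degraded=occurs, Shear sequence unavailable=occurs → all inputs occur → occurs.
Control pod down [AND]: Solenoid malfunctions=occurs, Secondary umbilical faulted=not → not all inputs occur → does not occur.
Offshore blowout preventer fails to close [OR]: Backup path inoperative=occurs, Control pod down=not, Right shuttle valve offline=not → at least one input occurs → occurs.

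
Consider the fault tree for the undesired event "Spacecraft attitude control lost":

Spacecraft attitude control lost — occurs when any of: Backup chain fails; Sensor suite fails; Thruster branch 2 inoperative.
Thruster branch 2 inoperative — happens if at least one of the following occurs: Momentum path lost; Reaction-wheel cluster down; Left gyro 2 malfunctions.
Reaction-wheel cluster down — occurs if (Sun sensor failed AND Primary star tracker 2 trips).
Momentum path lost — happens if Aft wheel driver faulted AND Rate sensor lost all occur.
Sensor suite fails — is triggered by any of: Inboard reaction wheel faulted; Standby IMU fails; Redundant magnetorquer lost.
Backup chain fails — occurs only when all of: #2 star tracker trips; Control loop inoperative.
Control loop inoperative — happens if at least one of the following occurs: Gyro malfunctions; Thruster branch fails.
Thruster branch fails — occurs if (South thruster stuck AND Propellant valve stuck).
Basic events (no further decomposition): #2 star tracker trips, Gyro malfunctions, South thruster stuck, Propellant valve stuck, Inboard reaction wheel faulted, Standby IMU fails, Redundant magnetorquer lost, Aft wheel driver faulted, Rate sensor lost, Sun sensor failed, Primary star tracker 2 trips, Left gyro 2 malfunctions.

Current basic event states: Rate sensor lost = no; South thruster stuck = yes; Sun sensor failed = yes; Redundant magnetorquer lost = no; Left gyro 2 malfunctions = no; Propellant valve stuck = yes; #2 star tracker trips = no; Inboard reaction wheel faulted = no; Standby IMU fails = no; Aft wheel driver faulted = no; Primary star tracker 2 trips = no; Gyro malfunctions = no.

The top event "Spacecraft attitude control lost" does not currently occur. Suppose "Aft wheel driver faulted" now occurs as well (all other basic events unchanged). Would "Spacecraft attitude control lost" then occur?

No

Counterfactual: set "Aft wheel driver faulted" to occurred.
Thruster branch fails [AND]: South thruster stuck=occurs, Propellant valve stuck=occurs → all inputs occur → occurs.
Control loop inoperative [OR]: Gyro malfunctions=not, Thruster branch fails=occurs → at least one input occurs → occurs.
Backup chain fails [AND]: #2 star tracker trips=not, Control loop inoperative=occurs → not all inputs occur → does not occur.
Sensor suite fails [OR]: Inboard reaction wheel faulted=not, Standby IMU fails=not, Redundant magnetorquer lost=not → no input occurs → does not occur.
Momentum path lost [AND]: Aft wheel driver faulted=occurs, Rate sensor lost=not → not all inputs occur → does not occur.
Reaction-wheel cluster down [AND]: Sun sensor failed=occurs, Primary star tracker 2 trips=not → not all inputs occur → does not occur.
Thruster branch 2 inoperative [OR]: Momentum path lost=not, Reaction-wheel cluster down=not, Left gyro 2 malfunctions=not → no input occurs → does not occur.
Spacecraft attitude control lost [OR]: Backup chain fails=not, Sensor suite fails=not, Thruster branch 2 inoperative=not → no input occurs → does not occur.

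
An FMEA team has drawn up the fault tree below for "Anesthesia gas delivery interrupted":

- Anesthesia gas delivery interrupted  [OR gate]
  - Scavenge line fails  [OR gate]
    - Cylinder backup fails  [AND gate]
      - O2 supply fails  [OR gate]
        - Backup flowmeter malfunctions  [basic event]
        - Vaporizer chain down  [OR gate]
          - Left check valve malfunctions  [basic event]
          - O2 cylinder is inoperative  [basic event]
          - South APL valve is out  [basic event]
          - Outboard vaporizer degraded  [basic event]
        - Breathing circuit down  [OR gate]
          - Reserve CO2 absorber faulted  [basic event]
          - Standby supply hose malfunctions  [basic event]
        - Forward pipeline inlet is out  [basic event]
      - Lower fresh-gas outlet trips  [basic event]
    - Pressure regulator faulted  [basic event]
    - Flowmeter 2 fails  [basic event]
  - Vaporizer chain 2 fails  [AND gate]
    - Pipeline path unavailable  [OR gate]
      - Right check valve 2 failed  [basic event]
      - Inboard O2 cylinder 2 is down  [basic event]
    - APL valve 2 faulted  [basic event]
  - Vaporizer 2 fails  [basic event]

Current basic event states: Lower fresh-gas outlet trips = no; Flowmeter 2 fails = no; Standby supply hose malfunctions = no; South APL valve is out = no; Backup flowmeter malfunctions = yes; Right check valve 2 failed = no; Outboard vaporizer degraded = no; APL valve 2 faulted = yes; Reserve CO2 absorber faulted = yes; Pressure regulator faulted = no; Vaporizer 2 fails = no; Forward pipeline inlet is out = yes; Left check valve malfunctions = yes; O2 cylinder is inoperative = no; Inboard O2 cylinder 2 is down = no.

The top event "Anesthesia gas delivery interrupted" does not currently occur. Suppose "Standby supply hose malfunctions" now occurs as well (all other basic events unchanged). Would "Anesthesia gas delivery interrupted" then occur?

No

Counterfactual: set "Standby supply hose malfunctions" to occurred.
Vaporizer chain down [OR]: Left check valve malfunctions=occurs, O2 cylinder is inoperative=not, South APL valve is out=not, Outboard vaporizer degraded=not → at least one input occurs → occurs.
Breathing circuit down [OR]: Reserve CO2 absorber faulted=occurs, Standby supply hose malfunctions=occurs → at least one input occurs → occurs.
O2 supply fails [OR]: Backup flowmeter malfunctions=occurs, Vaporizer chain down=occurs, Breathing circuit down=occurs, Forward pipeline inlet is out=occurs → at least one input occurs → occurs.
Cylinder backup fails [AND]: O2 supply fails=occurs, Lower fresh-gas outlet trips=not → not all inputs occur → does not occur.
Scavenge line fails [OR]: Cylinder backup fails=not, Pressure regulator faulted=not, Flowmeter 2 fails=not → no input occurs → does not occur.
Pipeline path unavailable [OR]: Right check valve 2 failed=not, Inboard O2 cylinder 2 is down=not → no input occurs → does not occur.
Vaporizer chain 2 fails [AND]: Pipeline path unavailable=not, APL valve 2 faulted=occurs → not all inputs occur → does not occur.
Anesthesia gas delivery interrupted [OR]: Scavenge line fails=not, Vaporizer chain 2 fails=not, Vaporizer 2 fails=not → no input occurs → does not occur.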